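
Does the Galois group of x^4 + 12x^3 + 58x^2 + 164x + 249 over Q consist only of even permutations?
No

The polynomial is irreducible of degree 4 over Q. Its discriminant is 2097152, which is not a perfect square. A Galois group lies in the alternating group exactly when the discriminant is a square in Q, so the Galois group (D_4) is not contained in A_4.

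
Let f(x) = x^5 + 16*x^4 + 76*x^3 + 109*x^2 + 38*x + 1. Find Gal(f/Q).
C_5, the cyclic group of order 5

The polynomial f is an irreducible quintic over Q, so G = Gal(f/Q) is a transitive subgroup of S_5: one of C_5 (5T1, order 5), D_5 (5T2, order 10), F_20 (5T3, order 20), A_5 (5T4, order 60) or S_5 (5T5, order 120). The discriminant of f is 14320669561 = 119669^2, a perfect square, so G is contained in A_5. The transitive groups of degree 5 contained in A_5 are: C_5 (5T1, order 5), D_5 (5T2, order 10), A_5 (5T4, order 60). By Dedekind's theorem, for a prime p not dividing disc(f) the degrees of the irreducible factors of f mod p form the cycle type of an element of G. Factoring f modulo the 14 such primes p <= 59 (skipping 11, 23, 43, which divide the discriminant), each new pattern first appears at: mod 2: f = (x^5 + x^2 + 1), pattern 5. No other pattern occurs in this range, so the set of observed cycle types is {5}. The candidates containing elements of all these cycle types are C_5 (5T1) of order 5, D_5 (5T2) of order 10, A_5 (5T4) of order 60; the others are excluded. The observed types are precisely the cycle types that occur in C_5 (5T1) (apart from the identity). Each of the other remaining candidates has further cycle types, and by the Chebotarev density theorem the matching factorization patterns would occur for a proportion of primes equal to their share of the group: D_5 (5T2) additionally contains elements of type 2+2+1 (5 of its 10 elements, about 50% of primes); A_5 (5T4) additionally contains elements of type 3+1+1, 2+2+1 (35 of its 60 elements, about 58% of primes). None of the 14 primes tested shows any such pattern (for each of these groups the chance of that is below 10^-4), which rules them out. Hence G = C_5 (5T1), of order 5.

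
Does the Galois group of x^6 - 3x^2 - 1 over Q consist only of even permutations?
The polynomial is irreducible of degree 6 over Q. Its discriminant is 419904 = 648^2, a perfect square. A Galois group lies in the alternating group exactly when the discriminant is a square in Q, so the Galois group (A_4) is contained in A_6.

Yes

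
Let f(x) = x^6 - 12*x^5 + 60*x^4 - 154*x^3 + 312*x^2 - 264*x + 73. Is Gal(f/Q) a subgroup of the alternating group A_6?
The polynomial is irreducible of degree 6 over Q. Its discriminant is -941328478973952, which is not a perfect square. A Galois group lies in the alternating group exactly when the discriminant is a square in Q, so the Galois group (S_3) is not contained in A_6.

No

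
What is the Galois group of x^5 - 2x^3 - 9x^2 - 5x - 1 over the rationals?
The polynomial f is an irreducible quintic over Q, so G = Gal(f/Q) is a transitive subgroup of S_5: one of C_5 (5T1, order 5), D_5 (5T2, order 10), F_20 (5T3, order 20), A_5 (5T4, order 60) or S_5 (5T5, order 120). The discriminant of f is 734464, which is not a perfect square, so G is not contained in A_5. The transitive groups of degree 5 not contained in A_5 are: F_20 (5T3, order 20), S_5 (5T5, order 120). By Dedekind's theorem, for a prime p not dividing disc(f) the degrees of the irreducible factors of f mod p form the cycle type of an element of G. Factoring f modulo the 3 such primes p <= 7 (skipping 2, which divides the discriminant), each new pattern first appears at: mod 3: f = (x^5 + x^3 + x + 2), pattern 5; mod 7: f = (x^2 + 4x + 1)(x^3 + 3x^2 + 6x + 6), pattern 3+2. No other pattern occurs in this range, so the set of observed cycle types is {5, 3+2}. Among the candidates above, the only group containing elements of all these cycle types is S_5 (5T5) — F_20 (5T3) lacks at least one of them. Hence G = S_5 (5T5), of order 120.

S_5 (also written S5)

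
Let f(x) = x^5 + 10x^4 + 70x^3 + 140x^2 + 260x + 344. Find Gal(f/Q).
F_20 (also written F20)

The polynomial f is an irreducible quintic over Q, so G = Gal(f/Q) is a transitive subgroup of S_5: one of C_5 (5T1, order 5), D_5 (5T2, order 10), F_20 (5T3, order 20), A_5 (5T4, order 60) or S_5 (5T5, order 120). The discriminant of f is 728086579200000, which is not a perfect square, so G is not contained in A_5. The transitive groups of degree 5 not contained in A_5 are: F_20 (5T3, order 20), S_5 (5T5, order 120). By Dedekind's theorem, for a prime p not dividing disc(f) the degrees of the irreducible factors of f mod p form the cycle type of an element of G. Factoring f modulo the 18 such primes p <= 73 (skipping 2, 3, 5, which divide the discriminant), each new pattern first appears at: mod 7: f = (x + 4)(x^4 + 6x^3 + 4x^2 + 5x + 2), pattern 4+1; mod 11: f = (x + 10)(x^2 + 3x + 10)(x^2 + 8x + 3), pattern 2+2+1; mod 19: f = (x^5 + 10x^4 + 13x^3 + 7x^2 + 13x + 2), pattern 5. No other pattern occurs in this range, so the set of observed cycle types is {4+1, 2+2+1, 5}. The candidates containing elements of all these cycle types are F_20 (5T3) of order 20, S_5 (5T5) of order 120; the others are excluded. The observed types are precisely the cycle types that occur in F_20 (5T3) (apart from the identity). Each of the other remaining candidates has further cycle types, and by the Chebotarev density theorem the matching factorization patterns would occur for a proportion of primes equal to their share of the group: S_5 (5T5) additionally contains elements of type 3+2, 3+1+1, 2+1+1+1 (50 of its 120 elements, about 42% of primes). None of the 18 primes tested shows any such pattern (for each of these groups the chance of that is below 10^-4), which rules them out. Hence G = F_20 (5T3), of order 20.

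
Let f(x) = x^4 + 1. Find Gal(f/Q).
The polynomial is an irreducible quartic over Q and its discriminant is 256 = 16^2, a perfect square, so the Galois group is contained in A_4. The resolvent cubic y^3 - 4*y splits completely over Q, which gives the Klein four-group V_4.

V_4 (also written V4)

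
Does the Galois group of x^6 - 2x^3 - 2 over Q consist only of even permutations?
The polynomial is irreducible of degree 6 over Q. Its discriminant is 5038848, which is not a perfect square. A Galois group lies in the alternating group exactly when the discriminant is a square in Q, so the Galois group (S_3 x S_3) is not contained in A_6.

No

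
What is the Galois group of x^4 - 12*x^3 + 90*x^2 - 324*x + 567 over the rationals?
The polynomial is an irreducible quartic over Q and its discriminant is 1088391168, which is not a perfect square, so the Galois group is not contained in A_4. The resolvent cubic y^3 - 90*y^2 + 1620*y + 17496 has exactly one rational root, so the Galois group is C_4 or D_4. The quartic becomes reducible over Q(sqrt(disc)), so the group is C_4.

4T1: C_4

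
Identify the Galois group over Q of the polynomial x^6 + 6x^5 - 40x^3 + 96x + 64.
S_3 (order 6)

The polynomial f is an irreducible sextic over Q, so G = Gal(f/Q) is one of the 16 transitive subgroups 6T1, ..., 6T16 of S_6. The discriminant of f is -37572373905408, which is not a perfect square, so G is not contained in A_6. The transitive groups of degree 6 not contained in A_6 are: C_6 (6T1, order 6), S_3 (6T2, order 6), D_6 (6T3, order 12), C_3 x S_3 (6T5, order 18), A_4 x C_2 (6T6, order 24), S_4 (6T8, order 24), S_3 x S_3 (6T9, order 36), S_4 x C_2 (6T11, order 48), (S_3 x S_3) : C_2 (6T13, order 72), PGL(2,5) (6T14, order 120), S_6 (6T16, order 720). By Dedekind's theorem, for a prime p not dividing disc(f) the degrees of the irreducible factors of f mod p form the cycle type of an element of G. Factoring f modulo the 23 such primes p <= 97 (skipping 2, 3, which divide the discriminant), each new pattern first appears at: mod 5: f = (x^2 + x + 2)(x^2 + 2x + 3)(x^2 + 3x + 4), pattern 2+2+2; mod 7: f = (x^3 + x^2 + 4x + 6)(x^3 + 5x^2 + 5x + 6), pattern 3+3; mod 31: f = (x + 8)(x + 13)(x + 16)(x + 17)(x + 20)(x + 25), pattern 1+1+1+1+1+1. No other pattern occurs in this range, so the set of observed cycle types is {2+2+2, 3+3, 1+1+1+1+1+1}. The candidates containing elements of all these cycle types are C_6 (6T1) of order 6, S_3 (6T2) of order 6, D_6 (6T3) of order 12, C_3 x S_3 (6T5) of order 18, A_4 x C_2 (6T6) of order 24, S_4 (6T8) of order 24, S_3 x S_3 (6T9) of order 36, S_4 x C_2 (6T11) of order 48, (S_3 x S_3) : C_2 (6T13) of order 72, PGL(2,5) (6T14) of order 120, S_6 (6T16) of order 720; the others are excluded. The observed types are precisely the cycle types that occur in S_3 (6T2). Each of the other remaining candidates has further cycle types, and by the Chebotarev density theorem the matching factorization patterns would occur for a proportion of primes equal to their share of the group: C_6 (6T1) additionally contains elements of type 6 (2 of its 6 elements, about 33% of primes); D_6 (6T3) additionally contains elements of type 6, 2+2+1+1 (5 of its 12 elements, about 42% of primes); C_3 x S_3 (6T5) additionally contains elements of type 6, 3+1+1+1 (10 of its 18 elements, about 56% of primes); A_4 x C_2 (6T6) additionally contains elements of type 6, 2+2+1+1, 2+1+1+1+1 (14 of its 24 elements, about 58% of primes); S_4 (6T8) additionally contains elements of type 4+1+1, 2+2+1+1 (9 of its 24 elements, about 38% of primes); S_3 x S_3 (6T9) additionally contains elements of type 6, 3+1+1+1, 2+2+1+1 (25 of its 36 elements, about 69% of primes); S_4 x C_2 (6T11) additionally contains elements of type 6, 4+2, 4+1+1, 2+2+1+1, 2+1+1+1+1 (32 of its 48 elements, about 67% of primes); (S_3 x S_3) : C_2 (6T13) additionally contains elements of type 6, 4+2, 3+2+1, 3+1+1+1, 2+2+1+1, 2+1+1+1+1 (61 of its 72 elements, about 85% of primes); PGL(2,5) (6T14) additionally contains elements of type 6, 5+1, 4+1+1, 2+2+1+1 (89 of its 120 elements, about 74% of primes); S_6 (6T16) additionally contains elements of type 6, 5+1, 4+2, 4+1+1, 3+2+1, 3+1+1+1, 2+2+1+1, 2+1+1+1+1 (664 of its 720 elements, about 92% of primes). None of the 23 primes tested shows any such pattern (for each of these groups the chance of that is below 10^-4), which rules them out. Hence G = S_3 (6T2), of order 6.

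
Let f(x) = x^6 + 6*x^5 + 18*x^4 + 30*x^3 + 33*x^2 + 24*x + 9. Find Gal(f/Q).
The polynomial f is an irreducible sextic over Q, so G = Gal(f/Q) is one of the 16 transitive subgroups 6T1, ..., 6T16 of S_6. The discriminant of f is -16003008, which is not a perfect square, so G is not contained in A_6. The transitive groups of degree 6 not contained in A_6 are: C_6 (6T1, order 6), S_3 (6T2, order 6), D_6 (6T3, order 12), C_3 x S_3 (6T5, order 18), A_4 x C_2 (6T6, order 24), S_4 (6T8, order 24), S_3 x S_3 (6T9, order 36), S_4 x C_2 (6T11, order 48), (S_3 x S_3) : C_2 (6T13, order 72), PGL(2,5) (6T14, order 120), S_6 (6T16, order 720). By Dedekind's theorem, for a prime p not dividing disc(f) the degrees of the irreducible factors of f mod p form the cycle type of an element of G. Factoring f modulo the 21 such primes p <= 89 (skipping 2, 3, 7, which divide the discriminant), each new pattern first appears at: mod 5: f = (x^6 + x^5 + 3x^4 + 3x^2 + 4x + 4), pattern 6; mod 11: f = (x + 10)(x^5 + 7x^4 + 3x^3 + 2), pattern 5+1; mod 13: f = (x + 2)(x + 6)(x^4 + 11x^3 + 9x^2 + 8x + 4), pattern 4+1+1; mod 23: f = (x + 4)(x + 8)(x^2 + 7x + 8)(x^2 + 10x + 3), pattern 2+2+1+1; mod 43: f = (x^3 + 22x^2 + 20x + 21)(x^3 + 27x^2 + 6x + 25), pattern 3+3; mod 61: f = (x^2 + 34x + 5)(x^2 + 45x + 56)(x^2 + 49x + 46), pattern 2+2+2. No other pattern occurs in this range, so the set of observed cycle types is {6, 5+1, 4+1+1, 2+2+1+1, 3+3, 2+2+2}. The candidates containing elements of all these cycle types are PGL(2,5) (6T14) of order 120, S_6 (6T16) of order 720; the others are excluded. The observed types are precisely the cycle types that occur in PGL(2,5) (6T14) (apart from the identity). Each of the other remaining candidates has further cycle types, and by the Chebotarev density theorem the matching factorization patterns would occur for a proportion of primes equal to their share of the group: S_6 (6T16) additionally contains elements of type 4+2, 3+2+1, 3+1+1+1, 2+1+1+1+1 (265 of its 720 elements, about 37% of primes). None of the 21 primes tested shows any such pattern (for each of these groups the chance of that is below 10^-4), which rules them out. Hence G = PGL(2,5) (6T14), of order 120.

PGL(2,5)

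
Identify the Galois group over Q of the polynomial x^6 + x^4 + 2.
The polynomial f is an irreducible sextic over Q, so G = Gal(f/Q) is one of the 16 transitive subgroups 6T1, ..., 6T16 of S_6. The discriminant of f is -1722368, which is not a perfect square, so G is not contained in A_6. The transitive groups of degree 6 not contained in A_6 are: C_6 (6T1, order 6), S_3 (6T2, order 6), D_6 (6T3, order 12), C_3 x S_3 (6T5, order 18), A_4 x C_2 (6T6, order 24), S_4 (6T8, order 24), S_3 x S_3 (6T9, order 36), S_4 x C_2 (6T11, order 48), (S_3 x S_3) : C_2 (6T13, order 72), PGL(2,5) (6T14, order 120), S_6 (6T16, order 720). By Dedekind's theorem, for a prime p not dividing disc(f) the degrees of the irreducible factors of f mod p form the cycle type of an element of G. Factoring f modulo the 29 such primes p <= 127 (skipping 2, 29, which divide the discriminant), each new pattern first appears at: mod 3: f = (x^3 + x^2 + x + 2)(x^3 + 2x^2 + x + 1), pattern 3+3; mod 5: f = (x^6 + x^4 + 2), pattern 6; mod 7: f = (x + 3)(x + 4)(x^4 + 3x^2 + 6), pattern 4+1+1; mod 17: f = (x + 5)(x + 12)(x^2 + 2x + 15)(x^2 + 15x + 15), pattern 2+2+1+1; mod 23: f = (x^2 + 4)(x^2 + 10x + 14)(x^2 + 13x + 14), pattern 2+2+2; mod 67: f = (x^2 + 14)(x^4 + 54x^2 + 48), pattern 4+2; mod 127: f = (x + 40)(x + 60)(x + 67)(x + 87)(x^2 + 121), pattern 2+1+1+1+1. No other pattern occurs in this range, so the set of observed cycle types is {3+3, 6, 4+1+1, 2+2+1+1, 2+2+2, 4+2, 2+1+1+1+1}. The candidates containing elements of all these cycle types are S_4 x C_2 (6T11) of order 48, S_6 (6T16) of order 720; the others are excluded. The observed types are precisely the cycle types that occur in S_4 x C_2 (6T11) (apart from the identity). Each of the other remaining candidates has further cycle types, and by the Chebotarev density theorem the matching factorization patterns would occur for a proportion of primes equal to their share of the group: S_6 (6T16) additionally contains elements of type 5+1, 3+2+1, 3+1+1+1 (304 of its 720 elements, about 42% of primes). None of the 29 primes tested shows any such pattern (for each of these groups the chance of that is below 10^-4), which rules them out. Hence G = S_4 x C_2 (6T11), of order 48.

S_4 x C_2 (also written S4xC2)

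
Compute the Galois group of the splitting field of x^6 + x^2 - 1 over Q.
S_4 (also written S4+)

The polynomial f is an irreducible sextic over Q, so G = Gal(f/Q) is one of the 16 transitive subgroups 6T1, ..., 6T16 of S_6. The discriminant of f is 61504 = 248^2, a perfect square, so G is contained in A_6. The transitive groups of degree 6 contained in A_6 are: A_4 (6T4, order 12), S_4 (6T7, order 24), (C_3 x C_3) : C_4 (6T10, order 36), PSL(2,5) (6T12, order 60), A_6 (6T15, order 360). By Dedekind's theorem, for a prime p not dividing disc(f) the degrees of the irreducible factors of f mod p form the cycle type of an element of G. Factoring f modulo the 79 such primes p <= 419 (skipping 2, 31, which divide the discriminant), each new pattern first appears at: mod 3: f = (x^2 + 1)(x^4 + 2x^2 + 2), pattern 4+2; mod 5: f = (x^3 + x^2 + 3x + 4)(x^3 + 4x^2 + 3x + 1), pattern 3+3; mod 11: f = (x + 3)(x + 8)(x^2 + 4x + 7)(x^2 + 7x + 7), pattern 2+2+1+1; mod 67: f = (x + 2)(x + 3)(x + 11)(x + 56)(x + 64)(x + 65), pattern 1+1+1+1+1+1. No other pattern occurs in this range, so the set of observed cycle types is {4+2, 3+3, 2+2+1+1, 1+1+1+1+1+1}. The candidates containing elements of all these cycle types are S_4 (6T7) of order 24, (C_3 x C_3) : C_4 (6T10) of order 36, A_6 (6T15) of order 360; the others are excluded. The observed types are precisely the cycle types that occur in S_4 (6T7). Each of the other remaining candidates has further cycle types, and by the Chebotarev density theorem the matching factorization patterns would occur for a proportion of primes equal to their share of the group: (C_3 x C_3) : C_4 (6T10) additionally contains elements of type 3+1+1+1 (4 of its 36 elements, about 11% of primes); A_6 (6T15) additionally contains elements of type 5+1, 3+1+1+1 (184 of its 360 elements, about 51% of primes). None of the 79 primes tested shows any such pattern (for each of these groups the chance of that is below 10^-4), which rules them out. Hence G = S_4 (6T7), of order 24.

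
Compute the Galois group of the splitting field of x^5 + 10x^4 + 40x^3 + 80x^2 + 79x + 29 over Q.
The polynomial f is an irreducible quintic over Q, so G = Gal(f/Q) is a transitive subgroup of S_5: one of C_5 (5T1, order 5), D_5 (5T2, order 10), F_20 (5T3, order 20), A_5 (5T4, order 60) or S_5 (5T5, order 120). The discriminant of f is 2869, which is not a perfect square, so G is not contained in A_5. The transitive groups of degree 5 not contained in A_5 are: F_20 (5T3, order 20), S_5 (5T5, order 120). By Dedekind's theorem, for a prime p not dividing disc(f) the degrees of the irreducible factors of f mod p form the cycle type of an element of G. Factoring f modulo the first such prime p = 2, each new pattern first appears at: mod 2: f = (x^2 + x + 1)(x^3 + x^2 + 1), pattern 3+2. No other pattern occurs in this range, so the set of observed cycle types is {3+2}. Among the candidates above, the only group containing elements of all these cycle types is S_5 (5T5) — F_20 (5T3) lacks at least one of them. Hence G = S_5 (5T5), of order 120.

S_5 (order 120)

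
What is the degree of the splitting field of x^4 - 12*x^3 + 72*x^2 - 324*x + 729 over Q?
The degree of the splitting field over Q equals the order of the Galois group, so first determine the group. The polynomial is an irreducible quartic over Q and its discriminant is 1224440064 = 34992^2, a perfect square, so the Galois group is contained in A_4. The resolvent cubic y^3 - 72*y^2 + 972*y splits completely over Q, which gives the Klein four-group V_4. The Galois group V_4 (4T2) has order 4, so the splitting field has degree 4 over Q.

4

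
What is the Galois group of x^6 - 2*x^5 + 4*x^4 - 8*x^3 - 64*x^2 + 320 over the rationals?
(C_3 x C_3) : C_4

The polynomial f is an irreducible sextic over Q, so G = Gal(f/Q) is one of the 16 transitive subgroups 6T1, ..., 6T16 of S_6. The discriminant of f is 564385546240000 = 23756800^2, a perfect square, so G is contained in A_6. The transitive groups of degree 6 contained in A_6 are: A_4 (6T4, order 12), S_4 (6T7, order 24), (C_3 x C_3) : C_4 (6T10, order 36), PSL(2,5) (6T12, order 60), A_6 (6T15, order 360). By Dedekind's theorem, for a prime p not dividing disc(f) the degrees of the irreducible factors of f mod p form the cycle type of an element of G. Factoring f modulo the 19 such primes p <= 79 (skipping 2, 5, 29, which divide the discriminant), each new pattern first appears at: mod 3: f = (x^2 + 1)(x^4 + x^3 + 2), pattern 4+2; mod 11: f = (x^3 + 3x^2 + 10x + 7)(x^3 + 6x^2 + 9x + 8), pattern 3+3; mod 19: f = (x + 14)(x + 16)(x^2 + 11x + 1)(x^2 + 14x + 15), pattern 2+2+1+1; mod 61: f = (x + 5)(x + 38)(x + 52)(x^3 + 25x^2 + 22x + 23), pattern 3+1+1+1. No other pattern occurs in this range, so the set of observed cycle types is {4+2, 3+3, 2+2+1+1, 3+1+1+1}. The candidates containing elements of all these cycle types are (C_3 x C_3) : C_4 (6T10) of order 36, A_6 (6T15) of order 360; the others are excluded. The observed types are precisely the cycle types that occur in (C_3 x C_3) : C_4 (6T10) (apart from the identity). Each of the other remaining candidates has further cycle types, and by the Chebotarev density theorem the matching factorization patterns would occur for a proportion of primes equal to their share of the group: A_6 (6T15) additionally contains elements of type 5+1 (144 of its 360 elements, about 40% of primes). None of the 19 primes tested shows any such pattern (for each of these groups the chance of that is below 10^-4), which rules them out. Hence G = (C_3 x C_3) : C_4 (6T10), of order 36.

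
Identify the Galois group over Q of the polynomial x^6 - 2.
D_6 (order 12)

The polynomial f is an irreducible sextic over Q, so G = Gal(f/Q) is one of the 16 transitive subgroups 6T1, ..., 6T16 of S_6. The discriminant of f is 1492992, which is not a perfect square, so G is not contained in A_6. The transitive groups of degree 6 not contained in A_6 are: C_6 (6T1, order 6), S_3 (6T2, order 6), D_6 (6T3, order 12), C_3 x S_3 (6T5, order 18), A_4 x C_2 (6T6, order 24), S_4 (6T8, order 24), S_3 x S_3 (6T9, order 36), S_4 x C_2 (6T11, order 48), (S_3 x S_3) : C_2 (6T13, order 72), PGL(2,5) (6T14, order 120), S_6 (6T16, order 720). By Dedekind's theorem, for a prime p not dividing disc(f) the degrees of the irreducible factors of f mod p form the cycle type of an element of G. Factoring f modulo the 79 such primes p <= 419 (skipping 2, 3, which divide the discriminant), each new pattern first appears at: mod 5: f = (x^2 + 2)(x^2 + x + 2)(x^2 + 4x + 2), pattern 2+2+2; mod 7: f = (x^3 + 3)(x^3 + 4), pattern 3+3; mod 13: f = (x^6 + 11), pattern 6; mod 17: f = (x + 5)(x + 12)(x^2 + 5x + 8)(x^2 + 12x + 8), pattern 2+2+1+1; mod 31: f = (x + 2)(x + 10)(x + 12)(x + 19)(x + 21)(x + 29), pattern 1+1+1+1+1+1. No other pattern occurs in this range, so the set of observed cycle types is {2+2+2, 3+3, 6, 2+2+1+1, 1+1+1+1+1+1}. The candidates containing elements of all these cycle types are D_6 (6T3) of order 12, A_4 x C_2 (6T6) of order 24, S_3 x S_3 (6T9) of order 36, S_4 x C_2 (6T11) of order 48, (S_3 x S_3) : C_2 (6T13) of order 72, PGL(2,5) (6T14) of order 120, S_6 (6T16) of order 720; the others are excluded. The observed types are precisely the cycle types that occur in D_6 (6T3). Each of the other remaining candidates has further cycle types, and by the Chebotarev density theorem the matching factorization patterns would occur for a proportion of primes equal to their share of the group: A_4 x C_2 (6T6) additionally contains elements of type 2+1+1+1+1 (3 of its 24 elements, about 12% of primes); S_3 x S_3 (6T9) additionally contains elements of type 3+1+1+1 (4 of its 36 elements, about 11% of primes); S_4 x C_2 (6T11) additionally contains elements of type 4+2, 4+1+1, 2+1+1+1+1 (15 of its 48 elements, about 31% of primes); (S_3 x S_3) : C_2 (6T13) additionally contains elements of type 4+2, 3+2+1, 3+1+1+1, 2+1+1+1+1 (40 of its 72 elements, about 56% of primes); PGL(2,5) (6T14) additionally contains elements of type 5+1, 4+1+1 (54 of its 120 elements, about 45% of primes); S_6 (6T16) additionally contains elements of type 5+1, 4+2, 4+1+1, 3+2+1, 3+1+1+1, 2+1+1+1+1 (499 of its 720 elements, about 69% of primes). None of the 79 primes tested shows any such pattern (for each of these groups the chance of that is below 10^-4), which rules them out. Hence G = D_6 (6T3), of order 12.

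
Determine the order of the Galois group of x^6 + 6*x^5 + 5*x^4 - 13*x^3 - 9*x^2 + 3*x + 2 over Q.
60

The degree of the splitting field over Q equals the order of the Galois group, so first determine the group. The polynomial f is an irreducible sextic over Q, so G = Gal(f/Q) is one of the 16 transitive subgroups 6T1, ..., 6T16 of S_6. The discriminant of f is 30991489 = 5567^2, a perfect square, so G is contained in A_6. The transitive groups of degree 6 contained in A_6 are: A_4 (6T4, order 12), S_4 (6T7, order 24), (C_3 x C_3) : C_4 (6T10, order 36), PSL(2,5) (6T12, order 60), A_6 (6T15, order 360). By Dedekind's theorem, for a prime p not dividing disc(f) the degrees of the irreducible factors of f mod p form the cycle type of an element of G. Factoring f modulo the 21 such primes p <= 79 (skipping 19, which divides the discriminant), each new pattern first appears at: mod 2: f = (x)(x^5 + x^3 + x^2 + x + 1), pattern 5+1; mod 7: f = (x^3 + x^2 + 3x + 1)(x^3 + 5x^2 + 4x + 2), pattern 3+3; mod 61: f = (x + 3)(x + 25)(x^2 + 48x + 25)(x^2 + 52x + 38), pattern 2+2+1+1. No other pattern occurs in this range, so the set of observed cycle types is {5+1, 3+3, 2+2+1+1}. The candidates containing elements of all these cycle types are PSL(2,5) (6T12) of order 60, A_6 (6T15) of order 360; the others are excluded. The observed types are precisely the cycle types that occur in PSL(2,5) (6T12) (apart from the identity). Each of the other remaining candidates has further cycle types, and by the Chebotarev density theorem the matching factorization patterns would occur for a proportion of primes equal to their share of the group: A_6 (6T15) additionally contains elements of type 4+2, 3+1+1+1 (130 of its 360 elements, about 36% of primes). None of the 21 primes tested shows any such pattern (for each of these groups the chance of that is below 10^-4), which rules them out. Hence G = PSL(2,5) (6T12), of order 60. The Galois group PSL(2,5) (6T12) has order 60, so the splitting field has degree 60 over Q.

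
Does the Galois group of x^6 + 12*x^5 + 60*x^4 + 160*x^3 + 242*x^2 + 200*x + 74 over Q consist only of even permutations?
The polynomial is irreducible of degree 6 over Q. Its discriminant is -2508800, which is not a perfect square. A Galois group lies in the alternating group exactly when the discriminant is a square in Q, so the Galois group (S_4 x C_2) is not contained in A_6.

No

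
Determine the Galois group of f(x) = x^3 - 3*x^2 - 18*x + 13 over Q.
The polynomial is an irreducible cubic over Q and its discriminant is 35721 = 189^2, a perfect square. For an irreducible cubic, a square discriminant forces the Galois group to be A_3, the cyclic group of order 3.

C_3, A_3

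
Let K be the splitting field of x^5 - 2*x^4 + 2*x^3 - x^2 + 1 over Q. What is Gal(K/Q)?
The polynomial f is an irreducible quintic over Q, so G = Gal(f/Q) is a transitive subgroup of S_5: one of C_5 (5T1, order 5), D_5 (5T2, order 10), F_20 (5T3, order 20), A_5 (5T4, order 60) or S_5 (5T5, order 120). The discriminant of f is 2209 = 47^2, a perfect square, so G is contained in A_5. The transitive groups of degree 5 contained in A_5 are: C_5 (5T1, order 5), D_5 (5T2, order 10), A_5 (5T4, order 60). By Dedekind's theorem, for a prime p not dividing disc(f) the degrees of the irreducible factors of f mod p form the cycle type of an element of G. Factoring f modulo the 23 such primes p <= 89 (skipping 47, which divides the discriminant), each new pattern first appears at: mod 2: f = (x^5 + x^2 + 1), pattern 5; mod 5: f = (x + 1)(x^2 + 2)(x^2 + 2x + 3), pattern 2+2+1; mod 83: f = (x + 2)(x + 12)(x + 15)(x + 23)(x + 29), pattern 1+1+1+1+1. No other pattern occurs in this range, so the set of observed cycle types is {5, 2+2+1, 1+1+1+1+1}. The candidates containing elements of all these cycle types are D_5 (5T2) of order 10, A_5 (5T4) of order 60; the others are excluded. The observed types are precisely the cycle types that occur in D_5 (5T2). Each of the other remaining candidates has further cycle types, and by the Chebotarev density theorem the matching factorization patterns would occur for a proportion of primes equal to their share of the group: A_5 (5T4) additionally contains elements of type 3+1+1 (20 of its 60 elements, about 33% of primes). None of the 23 primes tested shows any such pattern (for each of these groups the chance of that is below 10^-4), which rules them out. Hence G = D_5 (5T2), of order 10.

5T2: D_5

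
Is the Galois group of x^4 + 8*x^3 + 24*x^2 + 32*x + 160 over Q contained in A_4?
The polynomial is irreducible of degree 4 over Q. Its discriminant is 764411904 = 27648^2, a perfect square. A Galois group lies in the alternating group exactly when the discriminant is a square in Q, so the Galois group (V_4) is contained in A_4.

Yes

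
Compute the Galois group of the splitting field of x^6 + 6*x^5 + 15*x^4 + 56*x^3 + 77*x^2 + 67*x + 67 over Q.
S_6 (order 720)

The polynomial f is an irreducible sextic over Q, so G = Gal(f/Q) is one of the 16 transitive subgroups 6T1, ..., 6T16 of S_6. The discriminant of f is 1819237778456309, which is not a perfect square, so G is not contained in A_6. The transitive groups of degree 6 not contained in A_6 are: C_6 (6T1, order 6), S_3 (6T2, order 6), D_6 (6T3, order 12), C_3 x S_3 (6T5, order 18), A_4 x C_2 (6T6, order 24), S_4 (6T8, order 24), S_3 x S_3 (6T9, order 36), S_4 x C_2 (6T11, order 48), (S_3 x S_3) : C_2 (6T13, order 72), PGL(2,5) (6T14, order 120), S_6 (6T16, order 720). By Dedekind's theorem, for a prime p not dividing disc(f) the degrees of the irreducible factors of f mod p form the cycle type of an element of G. Factoring f modulo the 4 such primes p <= 7, each new pattern first appears at: mod 2: f = (x^6 + x^4 + x^2 + x + 1), pattern 6; mod 5: f = (x + 2)(x^5 + 4x^4 + 2x^3 + 2x^2 + 3x + 1), pattern 5+1; mod 7: f = (x^2 + 2)(x^4 + 6x^3 + 6x^2 + 2x + 2), pattern 4+2. No other pattern occurs in this range, so the set of observed cycle types is {6, 5+1, 4+2}. Among the candidates above, the only group containing elements of all these cycle types is S_6 (6T16); every other candidate lacks at least one of them. Hence G = S_6 (6T16), of order 720.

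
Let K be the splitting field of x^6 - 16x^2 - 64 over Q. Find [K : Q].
The degree of the splitting field over Q equals the order of the Galois group, so first determine the group. The polynomial f is an irreducible sextic over Q, so G = Gal(f/Q) is one of the 16 transitive subgroups 6T1, ..., 6T16 of S_6. The discriminant of f is 36352603193344 = 6029312^2, a perfect square, so G is contained in A_6. The transitive groups of degree 6 contained in A_6 are: A_4 (6T4, order 12), S_4 (6T7, order 24), (C_3 x C_3) : C_4 (6T10, order 36), PSL(2,5) (6T12, order 60), A_6 (6T15, order 360). By Dedekind's theorem, for a prime p not dividing disc(f) the degrees of the irreducible factors of f mod p form the cycle type of an element of G. Factoring f modulo the 79 such primes p <= 419 (skipping 2, 23, which divide the discriminant), each new pattern first appears at: mod 3: f = (x^3 + x^2 + 2x + 1)(x^3 + 2x^2 + 2x + 2), pattern 3+3; mod 5: f = (x^2 + 2)(x^4 + 3x^2 + 3), pattern 4+2; mod 19: f = (x + 9)(x + 10)(x^2 + x + 3)(x^2 + 18x + 3), pattern 2+2+1+1; mod 223: f = (x + 32)(x + 67)(x + 109)(x + 114)(x + 156)(x + 191), pattern 1+1+1+1+1+1. No other pattern occurs in this range, so the set of observed cycle types is {3+3, 4+2, 2+2+1+1, 1+1+1+1+1+1}. The candidates containing elements of all these cycle types are S_4 (6T7) of order 24, (C_3 x C_3) : C_4 (6T10) of order 36, A_6 (6T15) of order 360; the others are excluded. The observed types are precisely the cycle types that occur in S_4 (6T7). Each of the other remaining candidates has further cycle types, and by the Chebotarev density theorem the matching factorization patterns would occur for a proportion of primes equal to their share of the group: (C_3 x C_3) : C_4 (6T10) additionally contains elements of type 3+1+1+1 (4 of its 36 elements, about 11% of primes); A_6 (6T15) additionally contains elements of type 5+1, 3+1+1+1 (184 of its 360 elements, about 51% of primes). None of the 79 primes tested shows any such pattern (for each of these groups the chance of that is below 10^-4), which rules them out. Hence G = S_4 (6T7), of order 24. The Galois group S_4 (6T7) has order 24, so the splitting field has degree 24 over Q.

24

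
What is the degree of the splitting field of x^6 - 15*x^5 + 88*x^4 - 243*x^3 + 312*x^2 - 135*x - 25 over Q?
24

The degree of the splitting field over Q equals the order of the Galois group, so first determine the group. The polynomial f is an irreducible sextic over Q, so G = Gal(f/Q) is one of the 16 transitive subgroups 6T1, ..., 6T16 of S_6. The discriminant of f is 54786284800, which is not a perfect square, so G is not contained in A_6. The transitive groups of degree 6 not contained in A_6 are: C_6 (6T1, order 6), S_3 (6T2, order 6), D_6 (6T3, order 12), C_3 x S_3 (6T5, order 18), A_4 x C_2 (6T6, order 24), S_4 (6T8, order 24), S_3 x S_3 (6T9, order 36), S_4 x C_2 (6T11, order 48), (S_3 x S_3) : C_2 (6T13, order 72), PGL(2,5) (6T14, order 120), S_6 (6T16, order 720). By Dedekind's theorem, for a prime p not dividing disc(f) the degrees of the irreducible factors of f mod p form the cycle type of an element of G. Factoring f modulo the 22 such primes p <= 101 (skipping 2, 5, 13, 37, which divide the discriminant), each new pattern first appears at: mod 3: f = (x^3 + x^2 + x + 2)(x^3 + 2x^2 + x + 1), pattern 3+3; mod 17: f = (x + 2)(x + 16)(x^4 + x^3 + 4x^2 + 10x + 4), pattern 4+1+1; mod 31: f = (x^2 + 3x + 28)(x^2 + 19x + 24)(x^2 + 25x + 18), pattern 2+2+2; mod 67: f = (x + 14)(x + 23)(x^2 + 31x + 22)(x^2 + 51x + 20), pattern 2+2+1+1. No other pattern occurs in this range, so the set of observed cycle types is {3+3, 4+1+1, 2+2+2, 2+2+1+1}. The candidates containing elements of all these cycle types are S_4 (6T8) of order 24, S_4 x C_2 (6T11) of order 48, PGL(2,5) (6T14) of order 120, S_6 (6T16) of order 720; the others are excluded. The observed types are precisely the cycle types that occur in S_4 (6T8) (apart from the identity). Each of the other remaining candidates has further cycle types, and by the Chebotarev density theorem the matching factorization patterns would occur for a proportion of primes equal to their share of the group: S_4 x C_2 (6T11) additionally contains elements of type 6, 4+2, 2+1+1+1+1 (17 of its 48 elements, about 35% of primes); PGL(2,5) (6T14) additionally contains elements of type 6, 5+1 (44 of its 120 elements, about 37% of primes); S_6 (6T16) additionally contains elements of type 6, 5+1, 4+2, 3+2+1, 3+1+1+1, 2+1+1+1+1 (529 of its 720 elements, about 73% of primes). None of the 22 primes tested shows any such pattern (for each of these groups the chance of that is below 10^-4), which rules them out. Hence G = S_4 (6T8), of order 24. The Galois group S_4 (6T8) has order 24, so the splitting field has degree 24 over Q.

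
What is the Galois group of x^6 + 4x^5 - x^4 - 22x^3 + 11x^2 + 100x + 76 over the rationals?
(C_3 x C_3) : C_4 (also written G36+)

The polynomial f is an irreducible sextic over Q, so G = Gal(f/Q) is one of the 16 transitive subgroups 6T1, ..., 6T16 of S_6. The discriminant of f is 90962560000 = 301600^2, a perfect square, so G is contained in A_6. The transitive groups of degree 6 contained in A_6 are: A_4 (6T4, order 12), S_4 (6T7, order 24), (C_3 x C_3) : C_4 (6T10, order 36), PSL(2,5) (6T12, order 60), A_6 (6T15, order 360). By Dedekind's theorem, for a prime p not dividing disc(f) the degrees of the irreducible factors of f mod p form the cycle type of an element of G. Factoring f modulo the 19 such primes p <= 83 (skipping 2, 5, 13, 29, which divide the discriminant), each new pattern first appears at: mod 3: f = (x^2 + 1)(x^4 + x^3 + x^2 + x + 1), pattern 4+2; mod 11: f = (x^3 + 5x^2 + 10x + 5)(x^3 + 10x^2 + 5x + 2), pattern 3+3; mod 19: f = (x)(x + 16)(x^2 + 3x + 14)(x^2 + 4x + 13), pattern 2+2+1+1; mod 61: f = (x + 15)(x + 25)(x + 32)(x^3 + 54x^2 + 7x + 35), pattern 3+1+1+1. No other pattern occurs in this range, so the set of observed cycle types is {4+2, 3+3, 2+2+1+1, 3+1+1+1}. The candidates containing elements of all these cycle types are (C_3 x C_3) : C_4 (6T10) of order 36, A_6 (6T15) of order 360; the others are excluded. The observed types are precisely the cycle types that occur in (C_3 x C_3) : C_4 (6T10) (apart from the identity). Each of the other remaining candidates has further cycle types, and by the Chebotarev density theorem the matching factorization patterns would occur for a proportion of primes equal to their share of the group: A_6 (6T15) additionally contains elements of type 5+1 (144 of its 360 elements, about 40% of primes). None of the 19 primes tested shows any such pattern (for each of these groups the chance of that is below 10^-4), which rules them out. Hence G = (C_3 x C_3) : C_4 (6T10), of order 36.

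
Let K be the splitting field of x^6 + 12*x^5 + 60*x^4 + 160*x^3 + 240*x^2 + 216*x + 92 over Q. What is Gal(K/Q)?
The polynomial f is an irreducible sextic over Q, so G = Gal(f/Q) is one of the 16 transitive subgroups 6T1, ..., 6T16 of S_6. The discriminant of f is 746496000000 = 864000^2, a perfect square, so G is contained in A_6. The transitive groups of degree 6 contained in A_6 are: A_4 (6T4, order 12), S_4 (6T7, order 24), (C_3 x C_3) : C_4 (6T10, order 36), PSL(2,5) (6T12, order 60), A_6 (6T15, order 360). By Dedekind's theorem, for a prime p not dividing disc(f) the degrees of the irreducible factors of f mod p form the cycle type of an element of G. Factoring f modulo the 6 such primes p <= 23 (skipping 2, 3, 5, which divide the discriminant), each new pattern first appears at: mod 7: f = (x + 5)(x^5 + 4x^3 + 2x + 3), pattern 5+1; mod 23: f = (x)(x + 9)(x + 14)(x^3 + 12x^2 + 3x + 5), pattern 3+1+1+1. No other pattern occurs in this range, so the set of observed cycle types is {5+1, 3+1+1+1}. Among the candidates above, the only group containing elements of all these cycle types is A_6 (6T15) — each of A_4 (6T4), S_4 (6T7), (C_3 x C_3) : C_4 (6T10), PSL(2,5) (6T12) lacks at least one of them. Hence G = A_6 (6T15), of order 360.

A_6 (order 360)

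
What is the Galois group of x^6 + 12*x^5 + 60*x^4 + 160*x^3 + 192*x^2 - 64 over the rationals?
A_4 x C_2

The polynomial f is an irreducible sextic over Q, so G = Gal(f/Q) is one of the 16 transitive subgroups 6T1, ..., 6T16 of S_6. The discriminant of f is -450868486864896, which is not a perfect square, so G is not contained in A_6. The transitive groups of degree 6 not contained in A_6 are: C_6 (6T1, order 6), S_3 (6T2, order 6), D_6 (6T3, order 12), C_3 x S_3 (6T5, order 18), A_4 x C_2 (6T6, order 24), S_4 (6T8, order 24), S_3 x S_3 (6T9, order 36), S_4 x C_2 (6T11, order 48), (S_3 x S_3) : C_2 (6T13, order 72), PGL(2,5) (6T14, order 120), S_6 (6T16, order 720). By Dedekind's theorem, for a prime p not dividing disc(f) the degrees of the irreducible factors of f mod p form the cycle type of an element of G. Factoring f modulo the 33 such primes p <= 149 (skipping 2, 3, which divide the discriminant), each new pattern first appears at: mod 5: f = (x^3 + x + 4)(x^3 + 2x^2 + 4x + 4), pattern 3+3; mod 7: f = (x^6 + 5x^5 + 4x^4 + 6x^3 + 3x^2 + 6), pattern 6; mod 17: f = (x + 1)(x + 3)(x^2 + 4x + 10)(x^2 + 4x + 16), pattern 2+2+1+1; mod 19: f = (x + 5)(x + 8)(x + 15)(x + 18)(x^2 + 4x + 11), pattern 2+1+1+1+1; mod 71: f = (x^2 + 4x + 33)(x^2 + 4x + 53)(x^2 + 4x + 68), pattern 2+2+2. No other pattern occurs in this range, so the set of observed cycle types is {3+3, 6, 2+2+1+1, 2+1+1+1+1, 2+2+2}. The candidates containing elements of all these cycle types are A_4 x C_2 (6T6) of order 24, S_4 x C_2 (6T11) of order 48, (S_3 x S_3) : C_2 (6T13) of order 72, S_6 (6T16) of order 720; the others are excluded. The observed types are precisely the cycle types that occur in A_4 x C_2 (6T6) (apart from the identity). Each of the other remaining candidates has further cycle types, and by the Chebotarev density theorem the matching factorization patterns would occur for a proportion of primes equal to their share of the group: S_4 x C_2 (6T11) additionally contains elements of type 4+2, 4+1+1 (12 of its 48 elements, about 25% of primes); (S_3 x S_3) : C_2 (6T13) additionally contains elements of type 4+2, 3+2+1, 3+1+1+1 (34 of its 72 elements, about 47% of primes); S_6 (6T16) additionally contains elements of type 5+1, 4+2, 4+1+1, 3+2+1, 3+1+1+1 (484 of its 720 elements, about 67% of primes). None of the 33 primes tested shows any such pattern (for each of these groups the chance of that is below 10^-4), which rules them out. Hence G = A_4 x C_2 (6T6), of order 24.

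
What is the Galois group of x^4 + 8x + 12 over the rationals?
The polynomial is an irreducible quartic over Q and its discriminant is 331776 = 576^2, a perfect square, so the Galois group is contained in A_4. The resolvent cubic y^3 - 48*y - 64 is irreducible over Q. An irreducible resolvent with square discriminant gives A_4.

A_4 (also written A4)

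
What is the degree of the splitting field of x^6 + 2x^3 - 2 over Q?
36

The degree of the splitting field over Q equals the order of the Galois group, so first determine the group. The polynomial f is an irreducible sextic over Q, so G = Gal(f/Q) is one of the 16 transitive subgroups 6T1, ..., 6T16 of S_6. The discriminant of f is 5038848, which is not a perfect square, so G is not contained in A_6. The transitive groups of degree 6 not contained in A_6 are: C_6 (6T1, order 6), S_3 (6T2, order 6), D_6 (6T3, order 12), C_3 x S_3 (6T5, order 18), A_4 x C_2 (6T6, order 24), S_4 (6T8, order 24), S_3 x S_3 (6T9, order 36), S_4 x C_2 (6T11, order 48), (S_3 x S_3) : C_2 (6T13, order 72), PGL(2,5) (6T14, order 120), S_6 (6T16, order 720). By Dedekind's theorem, for a prime p not dividing disc(f) the degrees of the irreducible factors of f mod p form the cycle type of an element of G. Factoring f modulo the 23 such primes p <= 97 (skipping 2, 3, which divide the discriminant), each new pattern first appears at: mod 5: f = (x^6 + 2x^3 + 3), pattern 6; mod 11: f = (x + 6)(x + 8)(x^2 + 3x + 9)(x^2 + 5x + 3), pattern 2+2+1+1; mod 13: f = (x + 7)(x + 8)(x + 11)(x^3 + 10), pattern 3+1+1+1; mod 31: f = (x^2 + 17x + 27)(x^2 + 22x + 11)(x^2 + 23x + 24), pattern 2+2+2; mod 97: f = (x^3 + 11)(x^3 + 88), pattern 3+3. No other pattern occurs in this range, so the set of observed cycle types is {6, 2+2+1+1, 3+1+1+1, 2+2+2, 3+3}. The candidates containing elements of all these cycle types are S_3 x S_3 (6T9) of order 36, (S_3 x S_3) : C_2 (6T13) of order 72, S_6 (6T16) of order 720; the others are excluded. The observed types are precisely the cycle types that occur in S_3 x S_3 (6T9) (apart from the identity). Each of the other remaining candidates has further cycle types, and by the Chebotarev density theorem the matching factorization patterns would occur for a proportion of primes equal to their share of the group: (S_3 x S_3) : C_2 (6T13) additionally contains elements of type 4+2, 3+2+1, 2+1+1+1+1 (36 of its 72 elements, about 50% of primes); S_6 (6T16) additionally contains elements of type 5+1, 4+2, 4+1+1, 3+2+1, 2+1+1+1+1 (459 of its 720 elements, about 64% of primes). None of the 23 primes tested shows any such pattern (for each of these groups the chance of that is below 10^-4), which rules them out. Hence G = S_3 x S_3 (6T9), of order 36. The Galois group S_3 x S_3 (6T9) has order 36, so the splitting field has degree 36 over Q.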